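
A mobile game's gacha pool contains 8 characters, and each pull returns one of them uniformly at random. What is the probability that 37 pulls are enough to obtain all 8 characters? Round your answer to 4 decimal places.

0.9435

Let A_i be the event that character i is missing after 37 pulls. By inclusion–exclusion on the A_i,
P(all seen) = Σ_{j=0}^{8} (-1)^j C(8,j)((8-j)/8)^37
= 1.00000 - 0.05720 + 0.00067 - 0.00000 + 0.00000 - 0.00000 + 0.00000 - 0.00000 + 0.00000
= 0.94347.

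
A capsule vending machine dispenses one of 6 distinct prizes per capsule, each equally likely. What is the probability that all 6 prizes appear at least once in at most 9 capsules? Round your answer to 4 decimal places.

By inclusion–exclusion over which prizes are missing,
P(all seen) = Σ_{j=0}^{6} (-1)^j C(6,j)((6-j)/6)^9
= 1.00000 - 1.16284 + 0.39018 - 0.03906 + 0.00076 - 0.00000 + 0.00000
= 0.18904.

0.1890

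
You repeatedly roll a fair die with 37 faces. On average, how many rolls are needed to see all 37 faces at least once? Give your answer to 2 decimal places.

After k distinct faces have appeared, the next roll gives a new one with probability (37-k)/37, so the expected wait for the (k+1)-th is 37/(37-k).
E[T] = 37/37 + 37/36 + 37/35 + ... + 37/2 + 37/1 = 37·H_{37}.
H_{37} = 4.202, so E[T] = 155.459.

155.46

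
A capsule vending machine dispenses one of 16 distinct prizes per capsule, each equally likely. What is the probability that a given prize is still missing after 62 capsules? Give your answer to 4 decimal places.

Each capsule misses the fixed prize with probability (16-1)/16 = 15/16, independently.
P(still missing after 62) = (15/16)^62 = 0.01829.

0.0183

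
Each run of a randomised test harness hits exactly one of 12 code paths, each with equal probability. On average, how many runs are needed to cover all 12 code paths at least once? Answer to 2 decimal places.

37.24

After k distinct code paths have appeared, the next run gives a new one with probability (12-k)/12, so the expected wait for the (k+1)-th is 12/(12-k).
E[T] = 12/12 + 12/11 + 12/10 + ... + 12/2 + 12/1 = 12·H_{12}.
H_{12} = 3.103, so E[T] = 37.239.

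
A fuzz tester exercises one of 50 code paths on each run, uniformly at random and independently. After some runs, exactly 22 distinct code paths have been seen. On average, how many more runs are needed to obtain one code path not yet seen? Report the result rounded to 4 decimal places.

The number of runs until the next new code path is geometric with success probability 28/50, so its mean is 50/28.
E = 50/28 = 1.78571.

1.7857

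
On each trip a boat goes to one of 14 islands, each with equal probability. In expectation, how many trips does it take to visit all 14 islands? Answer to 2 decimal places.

After k distinct islands have appeared, the next trip gives a new one with probability (14-k)/14, so the expected wait for the (k+1)-th is 14/(14-k).
E[T] = 14/14 + 14/13 + 14/12 + ... + 14/2 + 14/1 = 14·H_{14}.
H_{14} = 3.252, so E[T] = 45.522.

45.52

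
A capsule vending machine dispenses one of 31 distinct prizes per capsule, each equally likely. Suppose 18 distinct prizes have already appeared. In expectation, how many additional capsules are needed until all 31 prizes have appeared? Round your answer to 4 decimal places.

With k distinct prizes already seen, the next new one takes an expected 31/(31-k) capsules.
Sum over k = 18,...,30: E = 31/13 + 31/12 + 31/11 + ... + 31/2 + 31/1 = 98.58415.

98.5841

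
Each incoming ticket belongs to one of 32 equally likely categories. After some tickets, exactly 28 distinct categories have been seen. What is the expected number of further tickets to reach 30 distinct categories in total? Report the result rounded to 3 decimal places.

With k distinct categories already seen, the next new one takes an expected 32/(32-k) tickets.
Sum over k = 28,...,29: E = 32/4 + 32/3 = 18.6667.

18.667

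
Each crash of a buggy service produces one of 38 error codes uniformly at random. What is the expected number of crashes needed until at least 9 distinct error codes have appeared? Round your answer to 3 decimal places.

With k distinct error codes already seen, the next new one arrives after an expected 38/(38-k) crashes.
Sum over k = 0,...,8: E = 38/38 + 38/37 + 38/36 + ... + 38/31 + 38/30 = 10.1174.

10.117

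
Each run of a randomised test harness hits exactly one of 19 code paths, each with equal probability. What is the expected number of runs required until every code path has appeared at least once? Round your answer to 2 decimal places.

Split into phases: going from k distinct to k+1 distinct takes on average 19/(19-k) runs.
E[T] = 19/19 + 19/18 + 19/17 + ... + 19/2 + 19/1 = 19·H_{19}.
H_{19} = 3.548, so E[T] = 67.407.

67.41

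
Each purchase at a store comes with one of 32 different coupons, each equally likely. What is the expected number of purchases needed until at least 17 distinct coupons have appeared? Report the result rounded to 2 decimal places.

23.69

With k distinct coupons already seen, the next new one arrives after an expected 32/(32-k) purchases.
Sum over k = 0,...,16: E = 32/32 + 32/31 + 32/30 + ... + 32/17 + 32/16 = 23.689.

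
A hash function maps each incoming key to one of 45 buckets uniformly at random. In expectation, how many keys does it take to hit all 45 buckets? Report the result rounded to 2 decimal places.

197.77

The wait to go from k to k+1 distinct buckets is geometric with mean 45/(45-k).
E[T] = 45/45 + 45/44 + 45/43 + ... + 45/2 + 45/1 = 45·H_{45}.
H_{45} = 4.395, so E[T] = 197.773.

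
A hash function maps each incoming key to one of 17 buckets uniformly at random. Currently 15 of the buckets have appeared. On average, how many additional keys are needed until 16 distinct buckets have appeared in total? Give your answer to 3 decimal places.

8.500

From k distinct to k+1 distinct takes on average 17/(17-k) keys.
Only the k = 15 term is needed: E = 17/2 = 8.5000.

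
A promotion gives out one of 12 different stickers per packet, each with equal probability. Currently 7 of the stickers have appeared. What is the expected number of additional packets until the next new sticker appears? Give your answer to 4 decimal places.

2.4000

The number of packets until the next new sticker is geometric with success probability 5/12, so its mean is 12/5.
E = 12/5 = 2.40000.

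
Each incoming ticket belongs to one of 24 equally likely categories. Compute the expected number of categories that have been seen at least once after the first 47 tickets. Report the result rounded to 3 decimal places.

20.753

For each category, P(seen in 47 tickets) = 1 - (23/24)^47 = 0.8647.
By linearity of expectation, E[distinct seen] = 24·(1 - (23/24)^47) = 20.7529.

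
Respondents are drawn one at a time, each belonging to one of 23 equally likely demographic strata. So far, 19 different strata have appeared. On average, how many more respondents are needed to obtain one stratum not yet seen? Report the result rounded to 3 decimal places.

The number of respondents until the next new stratum is geometric with success probability 4/23, so its mean is 23/4.
E = 23/4 = 5.7500.

5.750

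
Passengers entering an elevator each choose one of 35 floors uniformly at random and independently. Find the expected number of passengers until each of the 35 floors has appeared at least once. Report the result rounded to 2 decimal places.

145.14

The wait to go from k to k+1 distinct floors is geometric with mean 35/(35-k).
E[T] = 35/35 + 35/34 + 35/33 + ... + 35/2 + 35/1 = 35·H_{35}.
H_{35} = 4.147, so E[T] = 145.137.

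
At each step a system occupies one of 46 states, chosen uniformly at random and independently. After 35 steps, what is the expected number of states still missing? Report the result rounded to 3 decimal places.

21.314

For each state, P(unseen after 35) = (45/46)^35 = 0.4634.
By linearity of expectation, E[unseen] = 46·(45/46)^35 = 21.3143.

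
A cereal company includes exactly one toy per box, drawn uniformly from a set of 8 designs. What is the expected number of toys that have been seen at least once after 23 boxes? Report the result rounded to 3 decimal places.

For each toy, P(seen in 23 boxes) = 1 - (7/8)^23 = 0.9536.
By linearity of expectation, E[distinct seen] = 8·(1 - (7/8)^23) = 7.6291.

7.629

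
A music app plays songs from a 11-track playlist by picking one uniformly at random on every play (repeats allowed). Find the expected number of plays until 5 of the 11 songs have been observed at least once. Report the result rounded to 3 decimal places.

6.269

With k distinct songs already seen, the next new one arrives after an expected 11/(11-k) plays.
Sum over k = 0,...,4: E = 11/11 + 11/10 + 11/9 + 11/8 + 11/7 = 6.2687.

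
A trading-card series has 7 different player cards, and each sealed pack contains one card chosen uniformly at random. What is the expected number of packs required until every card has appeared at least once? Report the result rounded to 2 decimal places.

After k distinct cards have appeared, the next pack gives a new one with probability (7-k)/7, so the expected wait for the (k+1)-th is 7/(7-k).
E[T] = 7/7 + 7/6 + 7/5 + ... + 7/2 + 7/1 = 7·H_{7}.
H_{7} = 2.593, so E[T] = 18.150.

18.15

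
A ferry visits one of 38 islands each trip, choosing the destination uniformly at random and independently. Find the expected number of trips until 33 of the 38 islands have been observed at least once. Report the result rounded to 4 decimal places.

With k distinct islands already seen, the next new one arrives after an expected 38/(38-k) trips.
Sum over k = 0,...,32: E = 38/38 + 38/37 + 38/36 + ... + 38/7 + 38/6 = 73.89361.

73.8936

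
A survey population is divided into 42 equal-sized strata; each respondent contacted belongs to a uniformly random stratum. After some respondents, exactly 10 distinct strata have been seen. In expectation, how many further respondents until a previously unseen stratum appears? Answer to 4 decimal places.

The number of respondents until the next new stratum is geometric with success probability 32/42, so its mean is 42/32.
E = 42/32 = 1.31250.

1.3125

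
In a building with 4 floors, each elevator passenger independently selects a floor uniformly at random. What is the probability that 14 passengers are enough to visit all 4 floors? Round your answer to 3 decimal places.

0.929

Let A_i be the event that floor i is missing after 14 passengers. By inclusion–exclusion on the A_i,
P(all seen) = Σ_{j=0}^{4} (-1)^j C(4,j)((4-j)/4)^14
= 1.0000 - 0.0713 + 0.0004 - 0.0000 + 0.0000
= 0.9291.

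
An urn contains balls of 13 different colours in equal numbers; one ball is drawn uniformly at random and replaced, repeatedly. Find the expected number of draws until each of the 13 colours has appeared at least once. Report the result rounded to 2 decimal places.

41.34

After k distinct colours have appeared, the next draw gives a new one with probability (13-k)/13, so the expected wait for the (k+1)-th is 13/(13-k).
E[T] = 13/13 + 13/12 + 13/11 + ... + 13/2 + 13/1 = 13·H_{13}.
H_{13} = 3.180, so E[T] = 41.342.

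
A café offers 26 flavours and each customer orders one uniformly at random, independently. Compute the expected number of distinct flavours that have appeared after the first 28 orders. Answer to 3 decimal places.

For each flavour, P(seen in 28 orders) = 1 - (25/26)^28 = 0.6665.
By linearity of expectation, E[distinct seen] = 26·(1 - (25/26)^28) = 17.3296.

17.330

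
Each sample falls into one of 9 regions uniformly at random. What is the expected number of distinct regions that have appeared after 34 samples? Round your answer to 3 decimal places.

8.836

For each region, P(seen in 34 samples) = 1 - (8/9)^34 = 0.9818.
By linearity of expectation, E[distinct seen] = 9·(1 - (8/9)^34) = 8.8359.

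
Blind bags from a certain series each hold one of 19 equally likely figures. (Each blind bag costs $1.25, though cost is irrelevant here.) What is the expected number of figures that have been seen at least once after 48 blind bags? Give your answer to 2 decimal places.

17.58

For each figure, P(seen in 48 blind bags) = 1 - (18/19)^48 = 0.925.
By linearity of expectation, E[distinct seen] = 19·(1 - (18/19)^48) = 17.582.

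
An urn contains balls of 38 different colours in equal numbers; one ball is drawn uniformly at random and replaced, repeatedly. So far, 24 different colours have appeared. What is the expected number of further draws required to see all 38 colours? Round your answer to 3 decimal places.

With k distinct colours already seen, the next new one takes an expected 38/(38-k) draws.
Sum over k = 24,...,37: E = 38/14 + 38/13 + 38/12 + ... + 38/2 + 38/1 = 123.5594.

123.559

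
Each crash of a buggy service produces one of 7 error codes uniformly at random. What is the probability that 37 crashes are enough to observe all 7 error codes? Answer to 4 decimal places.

0.9767

Let A_i be the event that error code i is missing after 37 crashes. By inclusion–exclusion on the A_i,
P(all seen) = Σ_{j=0}^{7} (-1)^j C(7,j)((7-j)/7)^37
= 1.00000 - 0.02334 + 0.00008 - 0.00000 + 0.00000 - 0.00000 + 0.00000 - 0.00000
= 0.97674.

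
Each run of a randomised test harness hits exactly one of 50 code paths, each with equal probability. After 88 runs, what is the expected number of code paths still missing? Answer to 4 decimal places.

For each code path, P(unseen after 88) = (49/50)^88 = 0.16900.
By linearity of expectation, E[unseen] = 50·(49/50)^88 = 8.45015.

8.4502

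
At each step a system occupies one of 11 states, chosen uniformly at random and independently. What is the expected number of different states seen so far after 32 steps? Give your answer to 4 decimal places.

For each state, P(seen in 32 steps) = 1 - (10/11)^32 = 0.95264.
By linearity of expectation, E[distinct seen] = 11·(1 - (10/11)^32) = 10.47901.

10.4790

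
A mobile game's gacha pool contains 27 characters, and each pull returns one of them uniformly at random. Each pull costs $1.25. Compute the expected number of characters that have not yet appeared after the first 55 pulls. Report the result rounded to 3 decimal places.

For each character, P(unseen after 55) = (26/27)^55 = 0.1255.
By linearity of expectation, E[unseen] = 27·(26/27)^55 = 3.3876.

3.388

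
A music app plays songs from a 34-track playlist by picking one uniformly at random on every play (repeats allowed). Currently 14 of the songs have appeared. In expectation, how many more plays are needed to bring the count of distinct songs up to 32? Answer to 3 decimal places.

The wait to go from k to k+1 distinct songs is geometric with mean 34/(34-k).
Sum over k = 14,...,31: E = 34/20 + 34/19 + 34/18 + ... + 34/4 + 34/3 = 71.3231.

71.323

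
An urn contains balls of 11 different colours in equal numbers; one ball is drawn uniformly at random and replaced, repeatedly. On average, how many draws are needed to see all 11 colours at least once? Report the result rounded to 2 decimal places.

Split into phases: going from k distinct to k+1 distinct takes on average 11/(11-k) draws.
E[T] = 11/11 + 11/10 + 11/9 + ... + 11/2 + 11/1 = 11·H_{11}.
H_{11} = 3.020, so E[T] = 33.219.

33.22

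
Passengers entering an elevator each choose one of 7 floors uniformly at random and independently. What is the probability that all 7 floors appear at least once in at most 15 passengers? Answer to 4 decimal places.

0.4339

Let A_i be the event that floor i is missing after 15 passengers. By inclusion–exclusion on the A_i,
P(all seen) = Σ_{j=0}^{7} (-1)^j C(7,j)((7-j)/7)^15
= 1.00000 - 0.69326 + 0.13499 - 0.00792 + 0.00011 - 0.00000 + 0.00000 - 0.00000
= 0.43392.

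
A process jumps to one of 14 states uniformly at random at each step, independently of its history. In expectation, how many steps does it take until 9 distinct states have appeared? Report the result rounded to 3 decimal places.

13.555

With k distinct states already seen, the next new one arrives after an expected 14/(14-k) steps.
Sum over k = 0,...,8: E = 14/14 + 14/13 + 14/12 + ... + 14/7 + 14/6 = 13.5552.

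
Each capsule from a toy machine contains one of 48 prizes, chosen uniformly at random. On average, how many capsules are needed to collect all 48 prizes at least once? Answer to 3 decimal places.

214.022

The wait to go from k to k+1 distinct prizes is geometric with mean 48/(48-k).
E[T] = 48/48 + 48/47 + 48/46 + ... + 48/2 + 48/1 = 48·H_{48}.
H_{48} = 4.4588, so E[T] = 214.0223.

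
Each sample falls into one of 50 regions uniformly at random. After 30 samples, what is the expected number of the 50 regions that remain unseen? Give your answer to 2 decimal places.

27.27

For each region, P(unseen after 30) = (49/50)^30 = 0.545.
By linearity of expectation, E[unseen] = 50·(49/50)^30 = 27.274.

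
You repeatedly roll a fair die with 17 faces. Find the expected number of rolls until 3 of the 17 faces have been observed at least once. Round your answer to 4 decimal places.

Going from k to k+1 distinct takes a geometric number of rolls with mean 17/(17-k).
Sum over k = 0,...,2: E = 17/17 + 17/16 + 17/15 = 3.19583.

3.1958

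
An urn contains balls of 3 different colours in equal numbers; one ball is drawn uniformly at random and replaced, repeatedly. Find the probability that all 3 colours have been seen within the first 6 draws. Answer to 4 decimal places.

Let A_i be the event that colour i is missing after 6 draws. By inclusion–exclusion on the A_i,
P(all seen) = Σ_{j=0}^{3} (-1)^j C(3,j)((3-j)/3)^6
= 1.00000 - 0.26337 + 0.00412 - 0.00000
= 0.74074.

0.7407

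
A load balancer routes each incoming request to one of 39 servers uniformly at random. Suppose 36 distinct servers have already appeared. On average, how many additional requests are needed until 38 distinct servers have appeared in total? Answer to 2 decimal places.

32.50

With k distinct servers already seen, the next new one takes an expected 39/(39-k) requests.
Sum over k = 36,...,37: E = 39/3 + 39/2 = 32.500.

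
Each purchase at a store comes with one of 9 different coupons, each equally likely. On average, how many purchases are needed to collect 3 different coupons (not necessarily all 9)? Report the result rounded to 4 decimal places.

3.4107

With k distinct coupons already seen, the next new one arrives after an expected 9/(9-k) purchases.
Sum over k = 0,...,2: E = 9/9 + 9/8 + 9/7 = 3.41071.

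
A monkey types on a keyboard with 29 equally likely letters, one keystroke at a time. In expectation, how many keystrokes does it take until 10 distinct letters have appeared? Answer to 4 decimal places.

Going from k to k+1 distinct takes a geometric number of keystrokes with mean 29/(29-k).
Sum over k = 0,...,9: E = 29/29 + 29/28 + 29/27 + ... + 29/21 + 29/20 = 12.00351.

12.0035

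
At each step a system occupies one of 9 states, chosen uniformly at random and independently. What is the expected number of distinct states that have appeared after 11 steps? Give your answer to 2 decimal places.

6.54

For each state, P(seen in 11 steps) = 1 - (8/9)^11 = 0.726.
By linearity of expectation, E[distinct seen] = 9·(1 - (8/9)^11) = 6.536.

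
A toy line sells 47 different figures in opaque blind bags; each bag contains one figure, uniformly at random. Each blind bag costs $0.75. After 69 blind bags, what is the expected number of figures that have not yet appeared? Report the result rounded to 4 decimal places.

For each figure, P(unseen after 69) = (46/47)^69 = 0.22675.
By linearity of expectation, E[unseen] = 47·(46/47)^69 = 10.65703.

10.6570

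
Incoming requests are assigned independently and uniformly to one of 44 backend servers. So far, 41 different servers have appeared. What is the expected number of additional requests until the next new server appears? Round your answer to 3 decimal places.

14.667

Each request yields a new server with probability (44-41)/44 = 3/44, so the wait is geometric with mean 44/3.
E = 44/3 = 14.6667.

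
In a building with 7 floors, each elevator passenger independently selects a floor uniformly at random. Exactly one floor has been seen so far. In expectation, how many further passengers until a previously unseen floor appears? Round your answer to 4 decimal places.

The number of passengers until the next new floor is geometric with success probability 6/7, so its mean is 7/6.
E = 7/6 = 1.16667.

1.1667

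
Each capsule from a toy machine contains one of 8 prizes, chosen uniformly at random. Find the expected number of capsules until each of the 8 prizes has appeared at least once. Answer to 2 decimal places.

Split into phases: going from k distinct to k+1 distinct takes on average 8/(8-k) capsules.
E[T] = 8/8 + 8/7 + 8/6 + ... + 8/2 + 8/1 = 8·H_{8}.
H_{8} = 2.718, so E[T] = 21.743.

21.74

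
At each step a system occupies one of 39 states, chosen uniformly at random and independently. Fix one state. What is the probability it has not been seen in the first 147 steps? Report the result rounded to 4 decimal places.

0.0220

Each step misses the fixed state with probability (39-1)/39 = 38/39, independently.
P(still missing after 147) = (38/39)^147 = 0.02196.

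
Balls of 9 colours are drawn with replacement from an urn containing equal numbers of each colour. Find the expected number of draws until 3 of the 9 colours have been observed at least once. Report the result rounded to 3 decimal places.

Going from k to k+1 distinct takes a geometric number of draws with mean 9/(9-k).
Sum over k = 0,...,2: E = 9/9 + 9/8 + 9/7 = 3.4107.

3.411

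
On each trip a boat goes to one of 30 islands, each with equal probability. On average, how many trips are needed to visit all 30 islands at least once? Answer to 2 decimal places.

Split into phases: going from k distinct to k+1 distinct takes on average 30/(30-k) trips.
E[T] = 30/30 + 30/29 + 30/28 + ... + 30/2 + 30/1 = 30·H_{30}.
H_{30} = 3.995, so E[T] = 119.850.

119.85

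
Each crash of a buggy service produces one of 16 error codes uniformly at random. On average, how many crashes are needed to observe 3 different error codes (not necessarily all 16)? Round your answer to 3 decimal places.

3.210

With k distinct error codes already seen, the next new one arrives after an expected 16/(16-k) crashes.
Sum over k = 0,...,2: E = 16/16 + 16/15 + 16/14 = 3.2095.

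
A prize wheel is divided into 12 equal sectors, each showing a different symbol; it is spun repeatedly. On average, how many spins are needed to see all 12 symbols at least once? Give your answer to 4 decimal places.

The wait to go from k to k+1 distinct symbols is geometric with mean 12/(12-k).
E[T] = 12/12 + 12/11 + 12/10 + ... + 12/2 + 12/1 = 12·H_{12}.
H_{12} = 3.10321, so E[T] = 37.23853.

37.2385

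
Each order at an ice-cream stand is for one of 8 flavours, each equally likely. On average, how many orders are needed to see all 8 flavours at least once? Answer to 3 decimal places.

After k distinct flavours have appeared, the next order gives a new one with probability (8-k)/8, so the expected wait for the (k+1)-th is 8/(8-k).
E[T] = 8/8 + 8/7 + 8/6 + ... + 8/2 + 8/1 = 8·H_{8}.
H_{8} = 2.7179, so E[T] = 21.7429.

21.743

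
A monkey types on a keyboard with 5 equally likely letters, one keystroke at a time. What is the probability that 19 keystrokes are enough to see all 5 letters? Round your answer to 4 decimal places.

0.9286

Let A_i be the event that letter i is missing after 19 keystrokes. By inclusion–exclusion on the A_i,
P(all seen) = Σ_{j=0}^{5} (-1)^j C(5,j)((5-j)/5)^19
= 1.00000 - 0.07206 + 0.00061 - 0.00000 + 0.00000 - 0.00000
= 0.92855.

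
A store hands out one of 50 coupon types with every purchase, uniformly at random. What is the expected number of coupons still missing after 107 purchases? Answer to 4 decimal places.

For each coupon, P(unseen after 107) = (49/50)^107 = 0.11513.
By linearity of expectation, E[unseen] = 50·(49/50)^107 = 5.75652.

5.7565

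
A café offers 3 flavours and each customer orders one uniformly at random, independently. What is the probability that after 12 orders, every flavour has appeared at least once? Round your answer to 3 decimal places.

0.977

By inclusion–exclusion over which flavours are missing,
P(all seen) = Σ_{j=0}^{3} (-1)^j C(3,j)((3-j)/3)^12
= 1.0000 - 0.0231 + 0.0000 - 0.0000
= 0.9769.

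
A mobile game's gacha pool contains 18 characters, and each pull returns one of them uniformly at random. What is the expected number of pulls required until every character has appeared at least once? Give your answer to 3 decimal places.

62.912

Split into phases: going from k distinct to k+1 distinct takes on average 18/(18-k) pulls.
E[T] = 18/18 + 18/17 + 18/16 + ... + 18/2 + 18/1 = 18·H_{18}.
H_{18} = 3.4951, so E[T] = 62.9119.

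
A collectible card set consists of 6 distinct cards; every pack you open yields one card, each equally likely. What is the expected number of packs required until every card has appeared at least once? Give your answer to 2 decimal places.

14.70

After k distinct cards have appeared, the next pack gives a new one with probability (6-k)/6, so the expected wait for the (k+1)-th is 6/(6-k).
E[T] = 6/6 + 6/5 + 6/4 + 6/3 + 6/2 + 6/1 = 6·H_{6}.
H_{6} = 2.450, so E[T] = 14.700.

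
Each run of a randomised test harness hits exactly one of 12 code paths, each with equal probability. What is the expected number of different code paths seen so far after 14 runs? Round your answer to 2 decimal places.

For each code path, P(seen in 14 runs) = 1 - (11/12)^14 = 0.704.
By linearity of expectation, E[distinct seen] = 12·(1 - (11/12)^14) = 8.451.

8.45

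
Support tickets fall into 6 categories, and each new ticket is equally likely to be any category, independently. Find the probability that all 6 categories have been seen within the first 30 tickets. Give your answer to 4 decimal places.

0.9748

By inclusion–exclusion over which categories are missing,
P(all seen) = Σ_{j=0}^{6} (-1)^j C(6,j)((6-j)/6)^30
= 1.00000 - 0.02528 + 0.00008 - 0.00000 + 0.00000 - 0.00000 + 0.00000
= 0.97480.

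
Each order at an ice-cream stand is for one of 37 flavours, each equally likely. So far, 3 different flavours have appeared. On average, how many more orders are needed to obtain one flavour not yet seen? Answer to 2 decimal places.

Each order yields a new flavour with probability (37-3)/37 = 34/37, so the wait is geometric with mean 37/34.
E = 37/34 = 1.088.

1.09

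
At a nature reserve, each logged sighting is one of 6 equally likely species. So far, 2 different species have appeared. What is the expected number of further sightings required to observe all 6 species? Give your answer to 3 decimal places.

With k distinct species already seen, the next new one takes an expected 6/(6-k) sightings.
Sum over k = 2,...,5: E = 6/4 + 6/3 + 6/2 + 6/1 = 12.5000.

12.500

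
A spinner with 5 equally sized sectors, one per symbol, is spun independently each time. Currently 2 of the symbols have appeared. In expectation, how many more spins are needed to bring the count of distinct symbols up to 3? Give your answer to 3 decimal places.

1.667

From k distinct to k+1 distinct takes on average 5/(5-k) spins.
Only the k = 2 term is needed: E = 5/3 = 1.6667.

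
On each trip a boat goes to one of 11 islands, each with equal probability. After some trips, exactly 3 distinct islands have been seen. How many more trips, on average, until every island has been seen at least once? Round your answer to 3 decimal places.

29.896

The wait to go from k to k+1 distinct islands is geometric with mean 11/(11-k).
Sum over k = 3,...,10: E = 11/8 + 11/7 + 11/6 + ... + 11/2 + 11/1 = 29.8964.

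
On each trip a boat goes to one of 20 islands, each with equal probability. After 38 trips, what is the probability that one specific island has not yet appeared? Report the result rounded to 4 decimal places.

0.1424

Each trip misses the fixed island with probability (20-1)/20 = 19/20, independently.
P(still missing after 38) = (19/20)^38 = 0.14240.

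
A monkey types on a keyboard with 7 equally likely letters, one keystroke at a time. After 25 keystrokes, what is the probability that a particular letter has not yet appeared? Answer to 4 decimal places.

Each keystroke misses the fixed letter with probability (7-1)/7 = 6/7, independently.
P(still missing after 25) = (6/7)^25 = 0.02120.

0.0212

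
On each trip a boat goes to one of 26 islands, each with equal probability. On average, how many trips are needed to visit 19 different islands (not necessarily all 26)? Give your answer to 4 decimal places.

32.8006

With k distinct islands already seen, the next new one arrives after an expected 26/(26-k) trips.
Sum over k = 0,...,18: E = 26/26 + 26/25 + 26/24 + ... + 26/9 + 26/8 = 32.80063.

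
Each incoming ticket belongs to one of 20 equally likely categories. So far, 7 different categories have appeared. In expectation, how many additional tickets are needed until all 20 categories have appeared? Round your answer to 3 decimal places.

63.603

With k distinct categories already seen, the next new one takes an expected 20/(20-k) tickets.
Sum over k = 7,...,19: E = 20/13 + 20/12 + 20/11 + ... + 20/2 + 20/1 = 63.6027.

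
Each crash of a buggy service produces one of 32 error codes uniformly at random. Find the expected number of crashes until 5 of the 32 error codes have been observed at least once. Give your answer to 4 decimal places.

5.3452

Going from k to k+1 distinct takes a geometric number of crashes with mean 32/(32-k).
Sum over k = 0,...,4: E = 32/32 + 32/31 + 32/30 + 32/29 + 32/28 = 5.34523.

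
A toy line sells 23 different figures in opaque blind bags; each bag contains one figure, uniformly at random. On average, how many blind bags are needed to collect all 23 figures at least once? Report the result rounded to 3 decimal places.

The wait to go from k to k+1 distinct figures is geometric with mean 23/(23-k).
E[T] = 23/23 + 23/22 + 23/21 + ... + 23/2 + 23/1 = 23·H_{23}.
H_{23} = 3.7343, so E[T] = 85.8887.

85.889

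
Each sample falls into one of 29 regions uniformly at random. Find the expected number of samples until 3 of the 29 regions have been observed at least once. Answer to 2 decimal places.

With k distinct regions already seen, the next new one arrives after an expected 29/(29-k) samples.
Sum over k = 0,...,2: E = 29/29 + 29/28 + 29/27 = 3.110.

3.11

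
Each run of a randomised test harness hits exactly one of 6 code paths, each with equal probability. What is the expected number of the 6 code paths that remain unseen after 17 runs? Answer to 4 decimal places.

For each code path, P(unseen after 17) = (5/6)^17 = 0.04507.
By linearity of expectation, E[unseen] = 6·(5/6)^17 = 0.27044.

0.2704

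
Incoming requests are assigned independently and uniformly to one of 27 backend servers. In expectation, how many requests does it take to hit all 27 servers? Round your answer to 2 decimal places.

105.07

After k distinct servers have appeared, the next request gives a new one with probability (27-k)/27, so the expected wait for the (k+1)-th is 27/(27-k).
E[T] = 27/27 + 27/26 + 27/25 + ... + 27/2 + 27/1 = 27·H_{27}.
H_{27} = 3.891, so E[T] = 105.069.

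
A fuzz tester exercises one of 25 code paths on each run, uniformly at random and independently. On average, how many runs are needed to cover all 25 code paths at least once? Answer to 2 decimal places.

Split into phases: going from k distinct to k+1 distinct takes on average 25/(25-k) runs.
E[T] = 25/25 + 25/24 + 25/23 + ... + 25/2 + 25/1 = 25·H_{25}.
H_{25} = 3.816, so E[T] = 95.399.

95.40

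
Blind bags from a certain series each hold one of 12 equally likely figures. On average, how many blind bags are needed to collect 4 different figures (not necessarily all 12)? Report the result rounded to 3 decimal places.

With k distinct figures already seen, the next new one arrives after an expected 12/(12-k) blind bags.
Sum over k = 0,...,3: E = 12/12 + 12/11 + 12/10 + 12/9 = 4.6242.

4.624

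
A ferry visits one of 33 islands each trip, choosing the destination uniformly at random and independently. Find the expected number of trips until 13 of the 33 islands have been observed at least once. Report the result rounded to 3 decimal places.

16.205

With k distinct islands already seen, the next new one arrives after an expected 33/(33-k) trips.
Sum over k = 0,...,12: E = 33/33 + 33/32 + 33/31 + ... + 33/22 + 33/21 = 16.2049.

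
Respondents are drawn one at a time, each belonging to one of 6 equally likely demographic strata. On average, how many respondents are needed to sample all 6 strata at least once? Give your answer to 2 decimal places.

14.70

After k distinct strata have appeared, the next respondent gives a new one with probability (6-k)/6, so the expected wait for the (k+1)-th is 6/(6-k).
E[T] = 6/6 + 6/5 + 6/4 + 6/3 + 6/2 + 6/1 = 6·H_{6}.
H_{6} = 2.450, so E[T] = 14.700.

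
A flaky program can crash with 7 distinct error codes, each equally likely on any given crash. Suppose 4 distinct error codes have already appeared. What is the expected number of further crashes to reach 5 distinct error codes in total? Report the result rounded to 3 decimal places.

From k distinct to k+1 distinct takes on average 7/(7-k) crashes.
Only the k = 4 term is needed: E = 7/3 = 2.3333.

2.333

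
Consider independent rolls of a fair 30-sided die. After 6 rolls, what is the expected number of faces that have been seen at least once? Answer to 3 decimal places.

For each face, P(seen in 6 rolls) = 1 - (29/30)^6 = 0.1841.
By linearity of expectation, E[distinct seen] = 30·(1 - (29/30)^6) = 5.5217.

5.522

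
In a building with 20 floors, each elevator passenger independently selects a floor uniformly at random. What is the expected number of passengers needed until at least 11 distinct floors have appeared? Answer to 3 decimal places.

15.375

With k distinct floors already seen, the next new one arrives after an expected 20/(20-k) passengers.
Sum over k = 0,...,10: E = 20/20 + 20/19 + 20/18 + ... + 20/11 + 20/10 = 15.3754.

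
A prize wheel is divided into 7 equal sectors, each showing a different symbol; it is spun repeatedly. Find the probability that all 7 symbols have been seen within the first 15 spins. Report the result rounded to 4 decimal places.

0.4339

By inclusion–exclusion over which symbols are missing,
P(all seen) = Σ_{j=0}^{7} (-1)^j C(7,j)((7-j)/7)^15
= 1.00000 - 0.69326 + 0.13499 - 0.00792 + 0.00011 - 0.00000 + 0.00000 - 0.00000
= 0.43392.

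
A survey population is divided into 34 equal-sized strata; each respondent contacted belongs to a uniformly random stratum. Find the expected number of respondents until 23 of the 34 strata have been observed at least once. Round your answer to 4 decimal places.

37.3433

Going from k to k+1 distinct takes a geometric number of respondents with mean 34/(34-k).
Sum over k = 0,...,22: E = 34/34 + 34/33 + 34/32 + ... + 34/13 + 34/12 = 37.34331.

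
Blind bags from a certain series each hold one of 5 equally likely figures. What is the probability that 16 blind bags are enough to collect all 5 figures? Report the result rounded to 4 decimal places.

0.8621

By inclusion–exclusion over which figures are missing,
P(all seen) = Σ_{j=0}^{5} (-1)^j C(5,j)((5-j)/5)^16
= 1.00000 - 0.14074 + 0.00282 - 0.00000 + 0.00000 - 0.00000
= 0.86208.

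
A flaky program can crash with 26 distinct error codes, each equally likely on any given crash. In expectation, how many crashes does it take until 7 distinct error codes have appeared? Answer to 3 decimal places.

With k distinct error codes already seen, the next new one arrives after an expected 26/(26-k) crashes.
Sum over k = 0,...,6: E = 26/26 + 26/25 + 26/24 + ... + 26/21 + 26/20 = 7.9737.

7.974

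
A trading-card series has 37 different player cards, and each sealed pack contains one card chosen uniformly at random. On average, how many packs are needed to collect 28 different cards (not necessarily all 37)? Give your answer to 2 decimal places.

50.79

Going from k to k+1 distinct takes a geometric number of packs with mean 37/(37-k).
Sum over k = 0,...,27: E = 37/37 + 37/36 + 37/35 + ... + 37/11 + 37/10 = 50.787.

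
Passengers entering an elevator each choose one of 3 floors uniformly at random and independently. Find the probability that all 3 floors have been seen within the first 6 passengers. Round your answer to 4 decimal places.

By inclusion–exclusion over which floors are missing,
P(all seen) = Σ_{j=0}^{3} (-1)^j C(3,j)((3-j)/3)^6
= 1.00000 - 0.26337 + 0.00412 - 0.00000
= 0.74074.

0.7407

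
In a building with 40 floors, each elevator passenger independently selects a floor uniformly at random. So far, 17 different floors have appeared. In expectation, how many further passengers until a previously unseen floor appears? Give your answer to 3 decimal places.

Each passenger yields a new floor with probability (40-17)/40 = 23/40, so the wait is geometric with mean 40/23.
E = 40/23 = 1.7391.

1.739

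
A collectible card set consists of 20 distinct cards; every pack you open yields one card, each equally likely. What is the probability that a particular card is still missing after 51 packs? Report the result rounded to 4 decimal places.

On each pack the fixed card fails to appear with probability 19/20.
P(still missing after 51) = (19/20)^51 = 0.07310.

0.0731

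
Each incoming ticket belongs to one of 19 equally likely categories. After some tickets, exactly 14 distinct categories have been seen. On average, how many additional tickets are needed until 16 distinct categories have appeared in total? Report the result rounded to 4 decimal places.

8.5500

The wait to go from k to k+1 distinct categories is geometric with mean 19/(19-k).
Sum over k = 14,...,15: E = 19/5 + 19/4 = 8.55000.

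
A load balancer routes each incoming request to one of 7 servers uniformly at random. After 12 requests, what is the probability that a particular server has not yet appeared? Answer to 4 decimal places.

0.1573

On each request the fixed server fails to appear with probability 6/7.
P(still missing after 12) = (6/7)^12 = 0.15727.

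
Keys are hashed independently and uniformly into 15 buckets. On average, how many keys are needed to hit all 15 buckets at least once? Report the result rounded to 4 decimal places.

49.7734

The wait to go from k to k+1 distinct buckets is geometric with mean 15/(15-k).
E[T] = 15/15 + 15/14 + 15/13 + ... + 15/2 + 15/1 = 15·H_{15}.
H_{15} = 3.31823, so E[T] = 49.77343.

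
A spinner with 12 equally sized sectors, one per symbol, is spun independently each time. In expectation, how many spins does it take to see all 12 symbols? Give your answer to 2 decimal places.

The wait to go from k to k+1 distinct symbols is geometric with mean 12/(12-k).
E[T] = 12/12 + 12/11 + 12/10 + ... + 12/2 + 12/1 = 12·H_{12}.
H_{12} = 3.103, so E[T] = 37.239.

37.24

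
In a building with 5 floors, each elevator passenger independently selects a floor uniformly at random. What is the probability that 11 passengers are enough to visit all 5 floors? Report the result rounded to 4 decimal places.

By inclusion–exclusion over which floors are missing,
P(all seen) = Σ_{j=0}^{5} (-1)^j C(5,j)((5-j)/5)^11
= 1.00000 - 0.42950 + 0.03628 - 0.00042 + 0.00000 - 0.00000
= 0.60636.

0.6064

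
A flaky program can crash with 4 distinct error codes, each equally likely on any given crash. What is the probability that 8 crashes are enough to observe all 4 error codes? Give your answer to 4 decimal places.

Let A_i be the event that error code i is missing after 8 crashes. By inclusion–exclusion on the A_i,
P(all seen) = Σ_{j=0}^{4} (-1)^j C(4,j)((4-j)/4)^8
= 1.00000 - 0.40045 + 0.02344 - 0.00006 + 0.00000
= 0.62292.

0.6229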